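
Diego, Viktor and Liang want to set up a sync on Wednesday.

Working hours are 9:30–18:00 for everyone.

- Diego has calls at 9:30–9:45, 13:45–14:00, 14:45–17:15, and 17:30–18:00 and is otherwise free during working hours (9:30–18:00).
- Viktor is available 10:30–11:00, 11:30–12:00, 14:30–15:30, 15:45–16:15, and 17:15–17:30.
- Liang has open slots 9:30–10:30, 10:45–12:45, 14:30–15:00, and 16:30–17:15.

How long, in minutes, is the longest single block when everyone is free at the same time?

Diego free within 09:30–18:00: 09:45–13:45, 14:00–14:45, 17:15–17:30.
Diego ∩ Viktor: 10:30–11:00, 11:30–12:00, 14:30–14:45, 17:15–17:30.
Diego ∩ Viktor ∩ Liang: 10:45–11:00, 11:30–12:00, 14:30–14:45.
Common window lengths: 15, 30, 15 min; longest is 30.

30 minutes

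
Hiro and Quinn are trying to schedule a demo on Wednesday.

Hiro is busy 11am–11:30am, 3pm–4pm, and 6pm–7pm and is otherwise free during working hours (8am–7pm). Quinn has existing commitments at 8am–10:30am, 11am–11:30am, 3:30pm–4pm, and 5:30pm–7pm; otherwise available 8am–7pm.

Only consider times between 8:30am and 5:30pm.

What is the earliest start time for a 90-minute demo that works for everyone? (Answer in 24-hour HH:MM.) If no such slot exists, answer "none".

11:30

Hiro free within 08:00–19:00: 08:00–11:00, 11:30–15:00, 16:00–18:00.
Quinn free within 08:00–19:00: 10:30–11:00, 11:30–15:30, 16:00–17:30.
Hiro ∩ Quinn: 10:30–11:00, 11:30–15:00, 16:00–17:30.
Restricted to 08:30–17:30: 10:30–11:00, 11:30–15:00, 16:00–17:30.
Windows ≥ 90 min: 11:30–15:00, 16:00–17:30.
Earliest such window starts at 11:30.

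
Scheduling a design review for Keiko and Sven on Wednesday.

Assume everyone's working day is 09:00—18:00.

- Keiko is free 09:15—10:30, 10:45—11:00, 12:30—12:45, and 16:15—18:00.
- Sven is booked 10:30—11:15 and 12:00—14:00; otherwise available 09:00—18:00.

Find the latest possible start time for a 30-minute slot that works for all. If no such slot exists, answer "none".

17:30

Sven free within 09:00–18:00: 09:00–10:30, 11:15–12:00, 14:00–18:00.
Keiko ∩ Sven: 09:15–10:30, 16:15–18:00.
Windows ≥ 30 min: 09:15–10:30, 16:15–18:00.
Latest start in the last window 16:15–18:00 is 18:00 − 30 min = 17:30.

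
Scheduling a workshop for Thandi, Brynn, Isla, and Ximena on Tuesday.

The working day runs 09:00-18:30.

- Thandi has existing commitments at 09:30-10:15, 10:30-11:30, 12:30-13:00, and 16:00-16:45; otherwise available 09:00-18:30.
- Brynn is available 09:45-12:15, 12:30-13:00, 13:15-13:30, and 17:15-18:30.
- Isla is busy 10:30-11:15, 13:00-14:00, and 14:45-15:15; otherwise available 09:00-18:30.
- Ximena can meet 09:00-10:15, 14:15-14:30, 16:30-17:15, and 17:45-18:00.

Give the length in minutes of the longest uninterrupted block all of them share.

Thandi free within 09:00–18:30: 09:00–09:30, 10:15–10:30, 11:30–12:30, 13:00–16:00, 16:45–18:30.
Isla free within 09:00–18:30: 09:00–10:30, 11:15–13:00, 14:00–14:45, 15:15–18:30.
Thandi ∩ Brynn: 10:15–10:30, 11:30–12:15, 13:15–13:30, 17:15–18:30.
Thandi ∩ Brynn ∩ Isla: 10:15–10:30, 11:30–12:15, 17:15–18:30.
Thandi ∩ Brynn ∩ Isla ∩ Ximena: 17:45–18:00.
Single common window of 15 minutes.

15 minutes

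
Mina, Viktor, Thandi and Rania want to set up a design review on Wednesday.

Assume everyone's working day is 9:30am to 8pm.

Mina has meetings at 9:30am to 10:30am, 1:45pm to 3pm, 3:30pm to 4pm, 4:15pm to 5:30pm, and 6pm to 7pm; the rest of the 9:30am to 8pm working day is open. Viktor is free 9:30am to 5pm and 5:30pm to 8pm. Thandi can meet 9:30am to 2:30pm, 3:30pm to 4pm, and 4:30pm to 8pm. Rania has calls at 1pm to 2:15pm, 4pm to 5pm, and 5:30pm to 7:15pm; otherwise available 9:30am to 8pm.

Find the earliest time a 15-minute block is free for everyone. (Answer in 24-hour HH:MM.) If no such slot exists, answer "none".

10:30

Mina free within 09:30–20:00: 10:30–13:45, 15:00–15:30, 16:00–16:15, 17:30–18:00, 19:00–20:00.
Rania free within 09:30–20:00: 09:30–13:00, 14:15–16:00, 17:00–17:30, 19:15–20:00.
Mina ∩ Viktor: 10:30–13:45, 15:00–15:30, 16:00–16:15, 17:30–18:00, 19:00–20:00.
Mina ∩ Viktor ∩ Thandi: 10:30–13:45, 17:30–18:00, 19:00–20:00.
Mina ∩ Viktor ∩ Thandi ∩ Rania: 10:30–13:00, 19:15–20:00.
Windows ≥ 15 min: 10:30–13:00, 19:15–20:00.
Earliest such window starts at 10:30.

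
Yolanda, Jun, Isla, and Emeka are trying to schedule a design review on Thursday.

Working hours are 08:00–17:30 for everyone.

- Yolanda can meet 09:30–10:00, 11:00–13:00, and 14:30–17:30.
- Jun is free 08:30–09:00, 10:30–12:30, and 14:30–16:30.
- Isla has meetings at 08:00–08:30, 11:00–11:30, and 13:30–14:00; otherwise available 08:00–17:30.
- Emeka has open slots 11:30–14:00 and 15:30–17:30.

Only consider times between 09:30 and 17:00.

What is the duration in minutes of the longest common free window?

Isla free within 08:00–17:30: 08:30–11:00, 11:30–13:30, 14:00–17:30.
Yolanda ∩ Jun: 11:00–12:30, 14:30–16:30.
Yolanda ∩ Jun ∩ Isla: 11:30–12:30, 14:30–16:30.
Yolanda ∩ Jun ∩ Isla ∩ Emeka: 11:30–12:30, 15:30–16:30.
Restricted to 09:30–17:00: 11:30–12:30, 15:30–16:30.
Common window lengths: 60, 60 min; longest is 60.

60 minutes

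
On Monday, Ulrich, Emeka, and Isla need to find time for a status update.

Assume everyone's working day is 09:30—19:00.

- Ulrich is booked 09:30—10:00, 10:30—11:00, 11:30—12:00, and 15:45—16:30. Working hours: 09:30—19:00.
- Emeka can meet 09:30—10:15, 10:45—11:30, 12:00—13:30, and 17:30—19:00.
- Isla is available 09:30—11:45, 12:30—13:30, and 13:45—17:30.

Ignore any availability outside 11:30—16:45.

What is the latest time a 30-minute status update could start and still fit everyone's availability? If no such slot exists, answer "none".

Ulrich free within 09:30–19:00: 10:00–10:30, 11:00–11:30, 12:00–15:45, 16:30–19:00.
Ulrich ∩ Emeka: 10:00–10:15, 11:00–11:30, 12:00–13:30, 17:30–19:00.
Ulrich ∩ Emeka ∩ Isla: 10:00–10:15, 11:00–11:30, 12:30–13:30.
Restricted to 11:30–16:45: 12:30–13:30.
Windows ≥ 30 min: 12:30–13:30.
Latest start in the last window 12:30–13:30 is 13:30 − 30 min = 13:00.

13:00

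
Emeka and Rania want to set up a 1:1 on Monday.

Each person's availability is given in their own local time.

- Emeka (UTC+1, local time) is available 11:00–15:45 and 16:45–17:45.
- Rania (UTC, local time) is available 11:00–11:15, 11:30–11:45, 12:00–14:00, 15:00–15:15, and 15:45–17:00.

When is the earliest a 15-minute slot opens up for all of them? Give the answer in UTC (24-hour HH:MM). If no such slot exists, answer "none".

Emeka → UTC: 10:00–14:45, 15:45–16:45.
Rania → UTC: 11:00–11:15, 11:30–11:45, 12:00–14:00, 15:00–15:15, 15:45–17:00.
Emeka ∩ Rania: 11:00–11:15, 11:30–11:45, 12:00–14:00, 15:45–16:45.
Windows ≥ 15 min: 11:00–11:15, 11:30–11:45, 12:00–14:00, 15:45–16:45.
Earliest such window starts at 11:00.

11:00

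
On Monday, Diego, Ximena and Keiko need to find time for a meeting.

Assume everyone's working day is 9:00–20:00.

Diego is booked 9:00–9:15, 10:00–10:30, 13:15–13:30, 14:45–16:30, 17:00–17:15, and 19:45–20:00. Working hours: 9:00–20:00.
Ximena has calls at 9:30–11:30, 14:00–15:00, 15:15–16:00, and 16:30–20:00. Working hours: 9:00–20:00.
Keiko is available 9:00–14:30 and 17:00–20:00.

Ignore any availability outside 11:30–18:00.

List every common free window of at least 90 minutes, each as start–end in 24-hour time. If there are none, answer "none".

11:30–13:15

Diego free within 09:00–20:00: 09:15–10:00, 10:30–13:15, 13:30–14:45, 16:30–17:00, 17:15–19:45.
Ximena free within 09:00–20:00: 09:00–09:30, 11:30–14:00, 15:00–15:15, 16:00–16:30.
Diego ∩ Ximena: 09:15–09:30, 11:30–13:15, 13:30–14:00.
Diego ∩ Ximena ∩ Keiko: 09:15–09:30, 11:30–13:15, 13:30–14:00.
Restricted to 11:30–18:00: 11:30–13:15, 13:30–14:00.
Windows ≥ 90 min: 11:30–13:15.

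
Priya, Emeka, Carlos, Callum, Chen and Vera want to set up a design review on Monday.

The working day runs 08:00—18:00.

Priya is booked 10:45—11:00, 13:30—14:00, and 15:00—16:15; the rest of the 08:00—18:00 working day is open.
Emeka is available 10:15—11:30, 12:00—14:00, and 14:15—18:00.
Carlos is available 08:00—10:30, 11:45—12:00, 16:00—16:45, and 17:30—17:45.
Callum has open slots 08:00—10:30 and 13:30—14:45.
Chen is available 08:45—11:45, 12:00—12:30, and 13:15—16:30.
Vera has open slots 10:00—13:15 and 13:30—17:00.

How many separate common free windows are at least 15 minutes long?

1

Priya free within 08:00–18:00: 08:00–10:45, 11:00–13:30, 14:00–15:00, 16:15–18:00.
Priya ∩ Emeka: 10:15–10:45, 11:00–11:30, 12:00–13:30, 14:15–15:00, 16:15–18:00.
Priya ∩ Emeka ∩ Carlos: 10:15–10:30, 16:15–16:45, 17:30–17:45.
Priya ∩ Emeka ∩ Carlos ∩ Callum: 10:15–10:30.
Priya ∩ Emeka ∩ Carlos ∩ Callum ∩ Chen: 10:15–10:30.
Priya ∩ Emeka ∩ Carlos ∩ Callum ∩ Chen ∩ Vera: 10:15–10:30.
Windows ≥ 15 min: 10:15–10:30.
That's 1 window.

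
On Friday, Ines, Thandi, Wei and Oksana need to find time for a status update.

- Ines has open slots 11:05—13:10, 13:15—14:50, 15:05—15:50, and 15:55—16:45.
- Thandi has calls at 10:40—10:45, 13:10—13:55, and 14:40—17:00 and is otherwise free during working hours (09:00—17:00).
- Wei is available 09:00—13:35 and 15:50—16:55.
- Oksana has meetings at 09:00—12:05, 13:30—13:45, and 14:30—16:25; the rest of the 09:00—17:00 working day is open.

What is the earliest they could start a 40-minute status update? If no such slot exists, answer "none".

12:05

Thandi free within 09:00–17:00: 09:00–10:40, 10:45–13:10, 13:55–14:40.
Oksana free within 09:00–17:00: 12:05–13:30, 13:45–14:30, 16:25–17:00.
Ines ∩ Thandi: 11:05–13:10, 13:55–14:40.
Ines ∩ Thandi ∩ Wei: 11:05–13:10.
Ines ∩ Thandi ∩ Wei ∩ Oksana: 12:05–13:10.
Windows ≥ 40 min: 12:05–13:10.
Earliest such window starts at 12:05.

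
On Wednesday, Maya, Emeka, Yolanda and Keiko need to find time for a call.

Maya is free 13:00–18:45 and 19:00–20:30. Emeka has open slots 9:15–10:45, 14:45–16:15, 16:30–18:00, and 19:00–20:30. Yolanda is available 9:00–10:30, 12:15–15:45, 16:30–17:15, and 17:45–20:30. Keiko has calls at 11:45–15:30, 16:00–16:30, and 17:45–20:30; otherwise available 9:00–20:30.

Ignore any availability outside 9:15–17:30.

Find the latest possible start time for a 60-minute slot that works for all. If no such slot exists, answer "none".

none

Keiko free within 09:00–20:30: 09:00–11:45, 15:30–16:00, 16:30–17:45.
Maya ∩ Emeka: 14:45–16:15, 16:30–18:00, 19:00–20:30.
Maya ∩ Emeka ∩ Yolanda: 14:45–15:45, 16:30–17:15, 17:45–18:00, 19:00–20:30.
Maya ∩ Emeka ∩ Yolanda ∩ Keiko: 15:30–15:45, 16:30–17:15.
Restricted to 09:15–17:30: 15:30–15:45, 16:30–17:15.
Windows ≥ 60 min: (none).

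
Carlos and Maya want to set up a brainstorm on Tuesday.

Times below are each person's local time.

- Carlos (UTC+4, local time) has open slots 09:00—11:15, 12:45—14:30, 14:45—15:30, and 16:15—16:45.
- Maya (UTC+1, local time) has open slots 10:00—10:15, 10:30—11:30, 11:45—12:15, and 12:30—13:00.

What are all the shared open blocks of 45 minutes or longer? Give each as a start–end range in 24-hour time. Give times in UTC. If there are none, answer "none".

09:30–10:30

Carlos → UTC: 05:00–07:15, 08:45–10:30, 10:45–11:30, 12:15–12:45.
Maya → UTC: 09:00–09:15, 09:30–10:30, 10:45–11:15, 11:30–12:00.
Carlos ∩ Maya: 09:00–09:15, 09:30–10:30, 10:45–11:15.
Windows ≥ 45 min: 09:30–10:30.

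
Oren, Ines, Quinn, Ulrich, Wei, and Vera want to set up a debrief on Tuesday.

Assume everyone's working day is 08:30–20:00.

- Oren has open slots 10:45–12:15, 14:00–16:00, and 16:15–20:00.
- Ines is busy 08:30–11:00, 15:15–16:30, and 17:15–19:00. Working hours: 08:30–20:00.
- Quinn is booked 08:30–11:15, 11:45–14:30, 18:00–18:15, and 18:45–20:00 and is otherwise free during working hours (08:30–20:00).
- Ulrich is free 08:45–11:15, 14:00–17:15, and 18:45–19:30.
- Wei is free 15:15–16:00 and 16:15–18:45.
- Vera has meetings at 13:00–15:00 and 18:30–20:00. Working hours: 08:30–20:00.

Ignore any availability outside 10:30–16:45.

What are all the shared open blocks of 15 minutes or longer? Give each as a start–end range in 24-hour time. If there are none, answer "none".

16:30–16:45

Ines free within 08:30–20:00: 11:00–15:15, 16:30–17:15, 19:00–20:00.
Quinn free within 08:30–20:00: 11:15–11:45, 14:30–18:00, 18:15–18:45.
Vera free within 08:30–20:00: 08:30–13:00, 15:00–18:30.
Oren ∩ Ines: 11:00–12:15, 14:00–15:15, 16:30–17:15, 19:00–20:00.
Oren ∩ Ines ∩ Quinn: 11:15–11:45, 14:30–15:15, 16:30–17:15.
Oren ∩ Ines ∩ Quinn ∩ Ulrich: 14:30–15:15, 16:30–17:15.
Oren ∩ Ines ∩ Quinn ∩ Ulrich ∩ Wei: 16:30–17:15.
Oren ∩ Ines ∩ Quinn ∩ Ulrich ∩ Wei ∩ Vera: 16:30–17:15.
Restricted to 10:30–16:45: 16:30–16:45.
Windows ≥ 15 min: 16:30–16:45.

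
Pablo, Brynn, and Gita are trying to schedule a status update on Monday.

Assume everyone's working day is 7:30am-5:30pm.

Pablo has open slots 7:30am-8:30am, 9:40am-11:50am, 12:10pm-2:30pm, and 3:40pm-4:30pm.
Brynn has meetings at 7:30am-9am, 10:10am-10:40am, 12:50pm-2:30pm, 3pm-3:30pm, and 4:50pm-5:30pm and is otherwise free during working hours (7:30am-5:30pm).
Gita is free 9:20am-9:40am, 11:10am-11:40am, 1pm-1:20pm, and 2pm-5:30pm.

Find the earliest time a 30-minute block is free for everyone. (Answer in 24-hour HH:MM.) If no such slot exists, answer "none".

Brynn free within 07:30–17:30: 09:00–10:10, 10:40–12:50, 14:30–15:00, 15:30–16:50.
Pablo ∩ Brynn: 09:40–10:10, 10:40–11:50, 12:10–12:50, 15:40–16:30.
Pablo ∩ Brynn ∩ Gita: 11:10–11:40, 15:40–16:30.
Windows ≥ 30 min: 11:10–11:40, 15:40–16:30.
Earliest such window starts at 11:10.

11:10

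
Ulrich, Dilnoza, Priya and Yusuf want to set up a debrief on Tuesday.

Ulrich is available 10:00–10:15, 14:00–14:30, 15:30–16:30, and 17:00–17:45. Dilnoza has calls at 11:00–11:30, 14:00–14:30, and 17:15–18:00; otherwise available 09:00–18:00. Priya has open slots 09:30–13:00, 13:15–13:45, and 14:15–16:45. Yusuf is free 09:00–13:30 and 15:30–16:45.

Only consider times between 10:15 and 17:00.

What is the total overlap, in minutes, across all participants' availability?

60 minutes

Dilnoza free within 09:00–18:00: 09:00–11:00, 11:30–14:00, 14:30–17:15.
Ulrich ∩ Dilnoza: 10:00–10:15, 15:30–16:30, 17:00–17:15.
Ulrich ∩ Dilnoza ∩ Priya: 10:00–10:15, 15:30–16:30.
Ulrich ∩ Dilnoza ∩ Priya ∩ Yusuf: 10:00–10:15, 15:30–16:30.
Restricted to 10:15–17:00: 15:30–16:30.
Total common minutes: 60.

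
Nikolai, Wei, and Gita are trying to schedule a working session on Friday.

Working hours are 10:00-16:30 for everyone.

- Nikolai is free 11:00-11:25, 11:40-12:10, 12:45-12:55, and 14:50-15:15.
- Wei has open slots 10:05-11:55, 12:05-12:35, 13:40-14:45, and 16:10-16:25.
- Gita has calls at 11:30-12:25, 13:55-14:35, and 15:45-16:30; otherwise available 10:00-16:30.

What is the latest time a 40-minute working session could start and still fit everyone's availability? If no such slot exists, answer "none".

none

Gita free within 10:00–16:30: 10:00–11:30, 12:25–13:55, 14:35–15:45.
Nikolai ∩ Wei: 11:00–11:25, 11:40–11:55, 12:05–12:10.
Nikolai ∩ Wei ∩ Gita: 11:00–11:25.
Windows ≥ 40 min: (none).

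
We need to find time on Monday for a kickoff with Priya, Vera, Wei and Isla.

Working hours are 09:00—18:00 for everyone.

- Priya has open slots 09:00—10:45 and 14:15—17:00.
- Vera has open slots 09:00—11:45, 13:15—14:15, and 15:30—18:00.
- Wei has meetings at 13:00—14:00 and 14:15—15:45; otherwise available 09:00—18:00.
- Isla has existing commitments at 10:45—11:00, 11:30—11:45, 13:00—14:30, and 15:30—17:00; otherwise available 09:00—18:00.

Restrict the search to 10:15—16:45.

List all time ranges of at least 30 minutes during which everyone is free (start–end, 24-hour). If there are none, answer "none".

10:15–10:45

Wei free within 09:00–18:00: 09:00–13:00, 14:00–14:15, 15:45–18:00.
Isla free within 09:00–18:00: 09:00–10:45, 11:00–11:30, 11:45–13:00, 14:30–15:30, 17:00–18:00.
Priya ∩ Vera: 09:00–10:45, 15:30–17:00.
Priya ∩ Vera ∩ Wei: 09:00–10:45, 15:45–17:00.
Priya ∩ Vera ∩ Wei ∩ Isla: 09:00–10:45.
Restricted to 10:15–16:45: 10:15–10:45.
Windows ≥ 30 min: 10:15–10:45.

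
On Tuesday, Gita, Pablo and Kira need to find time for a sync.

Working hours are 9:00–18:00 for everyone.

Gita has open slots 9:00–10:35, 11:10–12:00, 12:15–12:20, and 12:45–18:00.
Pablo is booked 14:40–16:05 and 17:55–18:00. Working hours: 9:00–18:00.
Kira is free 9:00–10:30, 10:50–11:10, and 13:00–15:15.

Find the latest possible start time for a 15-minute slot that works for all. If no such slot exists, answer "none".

14:25

Pablo free within 09:00–18:00: 09:00–14:40, 16:05–17:55.
Gita ∩ Pablo: 09:00–10:35, 11:10–12:00, 12:15–12:20, 12:45–14:40, 16:05–17:55.
Gita ∩ Pablo ∩ Kira: 09:00–10:30, 13:00–14:40.
Windows ≥ 15 min: 09:00–10:30, 13:00–14:40.
Latest start in the last window 13:00–14:40 is 14:40 − 15 min = 14:25.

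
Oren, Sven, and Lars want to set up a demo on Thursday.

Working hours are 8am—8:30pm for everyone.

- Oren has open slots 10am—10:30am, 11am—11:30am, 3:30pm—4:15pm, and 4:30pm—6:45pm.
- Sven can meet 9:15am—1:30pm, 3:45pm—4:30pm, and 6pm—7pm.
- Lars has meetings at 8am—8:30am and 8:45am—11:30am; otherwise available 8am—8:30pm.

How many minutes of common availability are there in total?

Lars free within 08:00–20:30: 08:30–08:45, 11:30–20:30.
Oren ∩ Sven: 10:00–10:30, 11:00–11:30, 15:45–16:15, 18:00–18:45.
Oren ∩ Sven ∩ Lars: 15:45–16:15, 18:00–18:45.
Total common minutes: 30 + 45 = 75.

75 minutes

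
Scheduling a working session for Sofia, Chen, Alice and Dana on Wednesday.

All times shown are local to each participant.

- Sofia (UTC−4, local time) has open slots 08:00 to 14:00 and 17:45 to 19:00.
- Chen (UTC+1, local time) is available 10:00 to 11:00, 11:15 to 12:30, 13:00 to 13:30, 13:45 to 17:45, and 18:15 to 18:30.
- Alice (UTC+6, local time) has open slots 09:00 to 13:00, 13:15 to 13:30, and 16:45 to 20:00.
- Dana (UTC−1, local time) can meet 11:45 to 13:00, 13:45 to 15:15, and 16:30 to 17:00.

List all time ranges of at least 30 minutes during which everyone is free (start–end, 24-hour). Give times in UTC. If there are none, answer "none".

Sofia → UTC: 12:00–18:00, 21:45–23:00.
Chen → UTC: 09:00–10:00, 10:15–11:30, 12:00–12:30, 12:45–16:45, 17:15–17:30.
Alice → UTC: 03:00–07:00, 07:15–07:30, 10:45–14:00.
Dana → UTC: 12:45–14:00, 14:45–16:15, 17:30–18:00.
Sofia ∩ Chen: 12:00–12:30, 12:45–16:45, 17:15–17:30.
Sofia ∩ Chen ∩ Alice: 12:00–12:30, 12:45–14:00.
Sofia ∩ Chen ∩ Alice ∩ Dana: 12:45–14:00.
Windows ≥ 30 min: 12:45–14:00.

12:45–14:00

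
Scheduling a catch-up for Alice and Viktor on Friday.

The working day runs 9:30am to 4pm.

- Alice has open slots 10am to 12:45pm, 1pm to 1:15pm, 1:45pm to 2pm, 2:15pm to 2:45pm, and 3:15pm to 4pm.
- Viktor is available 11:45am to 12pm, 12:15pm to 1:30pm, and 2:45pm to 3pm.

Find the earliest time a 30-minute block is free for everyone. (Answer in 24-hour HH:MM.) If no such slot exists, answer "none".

12:15

Alice ∩ Viktor: 11:45–12:00, 12:15–12:45, 13:00–13:15.
Windows ≥ 30 min: 12:15–12:45.
Earliest such window starts at 12:15.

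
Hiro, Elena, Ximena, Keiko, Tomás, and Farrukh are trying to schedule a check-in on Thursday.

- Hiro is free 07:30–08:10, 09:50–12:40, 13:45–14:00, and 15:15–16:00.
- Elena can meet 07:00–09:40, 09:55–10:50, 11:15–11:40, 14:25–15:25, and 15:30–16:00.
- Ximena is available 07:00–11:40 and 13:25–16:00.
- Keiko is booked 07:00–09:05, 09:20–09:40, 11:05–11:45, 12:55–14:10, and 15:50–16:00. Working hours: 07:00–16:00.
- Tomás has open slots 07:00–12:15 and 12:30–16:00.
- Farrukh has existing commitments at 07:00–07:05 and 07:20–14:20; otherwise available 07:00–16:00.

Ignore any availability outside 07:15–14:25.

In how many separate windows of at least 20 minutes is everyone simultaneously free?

0

Keiko free within 07:00–16:00: 09:05–09:20, 09:40–11:05, 11:45–12:55, 14:10–15:50.
Farrukh free within 07:00–16:00: 07:05–07:20, 14:20–16:00.
Hiro ∩ Elena: 07:30–08:10, 09:55–10:50, 11:15–11:40, 15:15–15:25, 15:30–16:00.
Hiro ∩ Elena ∩ Ximena: 07:30–08:10, 09:55–10:50, 11:15–11:40, 15:15–15:25, 15:30–16:00.
Hiro ∩ Elena ∩ Ximena ∩ Keiko: 09:55–10:50, 15:15–15:25, 15:30–15:50.
Hiro ∩ Elena ∩ Ximena ∩ Keiko ∩ Tomás: 09:55–10:50, 15:15–15:25, 15:30–15:50.
Hiro ∩ Elena ∩ Ximena ∩ Keiko ∩ Tomás ∩ Farrukh: 15:15–15:25, 15:30–15:50.
Restricted to 07:15–14:25: (none).
Windows ≥ 20 min: (none).
That's 0 windows.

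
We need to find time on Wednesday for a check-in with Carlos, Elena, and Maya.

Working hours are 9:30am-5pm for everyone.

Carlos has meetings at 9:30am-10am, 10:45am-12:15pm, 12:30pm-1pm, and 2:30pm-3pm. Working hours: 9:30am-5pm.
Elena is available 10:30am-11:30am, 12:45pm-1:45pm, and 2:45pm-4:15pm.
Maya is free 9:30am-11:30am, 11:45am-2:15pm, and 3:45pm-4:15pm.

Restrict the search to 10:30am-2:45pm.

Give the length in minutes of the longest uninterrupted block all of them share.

Carlos free within 09:30–17:00: 10:00–10:45, 12:15–12:30, 13:00–14:30, 15:00–17:00.
Carlos ∩ Elena: 10:30–10:45, 13:00–13:45, 15:00–16:15.
Carlos ∩ Elena ∩ Maya: 10:30–10:45, 13:00–13:45, 15:45–16:15.
Restricted to 10:30–14:45: 10:30–10:45, 13:00–13:45.
Common window lengths: 15, 45 min; longest is 45.

45 minutes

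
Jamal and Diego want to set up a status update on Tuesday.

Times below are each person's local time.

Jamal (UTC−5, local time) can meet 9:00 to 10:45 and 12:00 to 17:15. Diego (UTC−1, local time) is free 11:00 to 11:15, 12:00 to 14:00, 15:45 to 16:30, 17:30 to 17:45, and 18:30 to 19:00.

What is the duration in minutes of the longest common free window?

Jamal → UTC: 14:00–15:45, 17:00–22:15.
Diego → UTC: 12:00–12:15, 13:00–15:00, 16:45–17:30, 18:30–18:45, 19:30–20:00.
Jamal ∩ Diego: 14:00–15:00, 17:00–17:30, 18:30–18:45, 19:30–20:00.
Common window lengths: 60, 30, 15, 30 min; longest is 60.

60 minutes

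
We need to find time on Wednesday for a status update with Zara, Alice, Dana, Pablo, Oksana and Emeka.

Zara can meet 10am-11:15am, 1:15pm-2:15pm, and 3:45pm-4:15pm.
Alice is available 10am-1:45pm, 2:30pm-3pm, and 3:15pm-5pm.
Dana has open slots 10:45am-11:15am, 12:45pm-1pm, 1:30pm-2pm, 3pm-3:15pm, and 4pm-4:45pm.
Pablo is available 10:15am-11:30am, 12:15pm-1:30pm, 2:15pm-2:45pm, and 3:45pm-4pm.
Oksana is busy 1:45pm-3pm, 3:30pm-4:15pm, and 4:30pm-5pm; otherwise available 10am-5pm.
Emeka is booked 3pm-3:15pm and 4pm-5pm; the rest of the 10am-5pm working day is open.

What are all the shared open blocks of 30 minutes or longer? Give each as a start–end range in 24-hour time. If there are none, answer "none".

Oksana free within 10:00–17:00: 10:00–13:45, 15:00–15:30, 16:15–16:30.
Emeka free within 10:00–17:00: 10:00–15:00, 15:15–16:00.
Zara ∩ Alice: 10:00–11:15, 13:15–13:45, 15:45–16:15.
Zara ∩ Alice ∩ Dana: 10:45–11:15, 13:30–13:45, 16:00–16:15.
Zara ∩ Alice ∩ Dana ∩ Pablo: 10:45–11:15.
Zara ∩ Alice ∩ Dana ∩ Pablo ∩ Oksana: 10:45–11:15.
Zara ∩ Alice ∩ Dana ∩ Pablo ∩ Oksana ∩ Emeka: 10:45–11:15.
Windows ≥ 30 min: 10:45–11:15.

10:45–11:15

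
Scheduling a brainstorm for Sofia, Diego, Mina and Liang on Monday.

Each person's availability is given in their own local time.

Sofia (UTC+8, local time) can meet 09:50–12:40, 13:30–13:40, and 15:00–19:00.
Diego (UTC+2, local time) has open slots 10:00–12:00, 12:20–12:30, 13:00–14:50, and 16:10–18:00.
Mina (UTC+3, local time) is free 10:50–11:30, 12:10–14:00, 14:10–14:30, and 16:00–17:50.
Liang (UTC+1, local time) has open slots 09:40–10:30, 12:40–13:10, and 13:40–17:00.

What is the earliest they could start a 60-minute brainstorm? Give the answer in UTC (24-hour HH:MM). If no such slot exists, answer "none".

Sofia → UTC: 01:50–04:40, 05:30–05:40, 07:00–11:00.
Diego → UTC: 08:00–10:00, 10:20–10:30, 11:00–12:50, 14:10–16:00.
Mina → UTC: 07:50–08:30, 09:10–11:00, 11:10–11:30, 13:00–14:50.
Liang → UTC: 08:40–09:30, 11:40–12:10, 12:40–16:00.
Sofia ∩ Diego: 08:00–10:00, 10:20–10:30.
Sofia ∩ Diego ∩ Mina: 08:00–08:30, 09:10–10:00, 10:20–10:30.
Sofia ∩ Diego ∩ Mina ∩ Liang: 09:10–09:30.
Windows ≥ 60 min: (none).

none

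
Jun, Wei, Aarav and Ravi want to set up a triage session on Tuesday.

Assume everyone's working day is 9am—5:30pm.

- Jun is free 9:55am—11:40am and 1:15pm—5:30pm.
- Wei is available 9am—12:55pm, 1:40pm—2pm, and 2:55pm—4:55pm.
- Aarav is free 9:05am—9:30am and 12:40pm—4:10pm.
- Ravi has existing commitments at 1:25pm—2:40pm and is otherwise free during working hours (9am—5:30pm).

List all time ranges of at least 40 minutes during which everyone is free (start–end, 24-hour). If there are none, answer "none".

Ravi free within 09:00–17:30: 09:00–13:25, 14:40–17:30.
Jun ∩ Wei: 09:55–11:40, 13:40–14:00, 14:55–16:55.
Jun ∩ Wei ∩ Aarav: 13:40–14:00, 14:55–16:10.
Jun ∩ Wei ∩ Aarav ∩ Ravi: 14:55–16:10.
Windows ≥ 40 min: 14:55–16:10.

14:55–16:10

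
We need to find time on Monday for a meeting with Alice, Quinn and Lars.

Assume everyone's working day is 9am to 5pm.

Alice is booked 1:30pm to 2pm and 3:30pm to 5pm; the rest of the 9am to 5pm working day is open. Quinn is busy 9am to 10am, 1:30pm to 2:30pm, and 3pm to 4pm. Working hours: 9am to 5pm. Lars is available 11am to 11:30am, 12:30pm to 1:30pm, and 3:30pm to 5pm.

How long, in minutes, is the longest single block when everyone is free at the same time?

Alice free within 09:00–17:00: 09:00–13:30, 14:00–15:30.
Quinn free within 09:00–17:00: 10:00–13:30, 14:30–15:00, 16:00–17:00.
Alice ∩ Quinn: 10:00–13:30, 14:30–15:00.
Alice ∩ Quinn ∩ Lars: 11:00–11:30, 12:30–13:30.
Common window lengths: 30, 60 min; longest is 60.

60 minutes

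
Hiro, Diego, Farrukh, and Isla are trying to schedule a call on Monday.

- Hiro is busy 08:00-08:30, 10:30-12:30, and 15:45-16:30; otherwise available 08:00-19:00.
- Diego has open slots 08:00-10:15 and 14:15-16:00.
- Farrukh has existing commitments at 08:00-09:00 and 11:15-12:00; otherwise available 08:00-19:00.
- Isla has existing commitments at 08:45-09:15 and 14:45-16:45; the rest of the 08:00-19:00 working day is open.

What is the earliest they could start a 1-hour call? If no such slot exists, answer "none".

09:15

Hiro free within 08:00–19:00: 08:30–10:30, 12:30–15:45, 16:30–19:00.
Farrukh free within 08:00–19:00: 09:00–11:15, 12:00–19:00.
Isla free within 08:00–19:00: 08:00–08:45, 09:15–14:45, 16:45–19:00.
Hiro ∩ Diego: 08:30–10:15, 14:15–15:45.
Hiro ∩ Diego ∩ Farrukh: 09:00–10:15, 14:15–15:45.
Hiro ∩ Diego ∩ Farrukh ∩ Isla: 09:15–10:15, 14:15–14:45.
Windows ≥ 60 min: 09:15–10:15.
Earliest such window starts at 09:15.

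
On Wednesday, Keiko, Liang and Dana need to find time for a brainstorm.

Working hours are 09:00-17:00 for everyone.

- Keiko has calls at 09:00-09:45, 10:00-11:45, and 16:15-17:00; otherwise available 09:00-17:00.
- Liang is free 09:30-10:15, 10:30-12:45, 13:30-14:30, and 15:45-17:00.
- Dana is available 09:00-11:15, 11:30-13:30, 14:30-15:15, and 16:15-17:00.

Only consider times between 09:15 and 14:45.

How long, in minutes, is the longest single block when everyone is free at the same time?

Keiko free within 09:00–17:00: 09:45–10:00, 11:45–16:15.
Keiko ∩ Liang: 09:45–10:00, 11:45–12:45, 13:30–14:30, 15:45–16:15.
Keiko ∩ Liang ∩ Dana: 09:45–10:00, 11:45–12:45.
Restricted to 09:15–14:45: 09:45–10:00, 11:45–12:45.
Common window lengths: 15, 60 min; longest is 60.

60 minutes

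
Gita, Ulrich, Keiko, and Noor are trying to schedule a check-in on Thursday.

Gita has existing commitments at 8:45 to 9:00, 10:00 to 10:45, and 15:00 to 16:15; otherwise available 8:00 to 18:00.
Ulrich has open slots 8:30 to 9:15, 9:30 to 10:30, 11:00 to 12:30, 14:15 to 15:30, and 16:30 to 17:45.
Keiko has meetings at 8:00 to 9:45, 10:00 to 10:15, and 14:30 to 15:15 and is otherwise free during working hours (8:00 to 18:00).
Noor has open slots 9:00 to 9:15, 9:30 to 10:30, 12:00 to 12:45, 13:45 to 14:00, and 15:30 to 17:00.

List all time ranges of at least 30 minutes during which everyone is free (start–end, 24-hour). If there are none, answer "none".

12:00–12:30, 16:30–17:00

Gita free within 08:00–18:00: 08:00–08:45, 09:00–10:00, 10:45–15:00, 16:15–18:00.
Keiko free within 08:00–18:00: 09:45–10:00, 10:15–14:30, 15:15–18:00.
Gita ∩ Ulrich: 08:30–08:45, 09:00–09:15, 09:30–10:00, 11:00–12:30, 14:15–15:00, 16:30–17:45.
Gita ∩ Ulrich ∩ Keiko: 09:45–10:00, 11:00–12:30, 14:15–14:30, 16:30–17:45.
Gita ∩ Ulrich ∩ Keiko ∩ Noor: 09:45–10:00, 12:00–12:30, 16:30–17:00.
Windows ≥ 30 min: 12:00–12:30, 16:30–17:00.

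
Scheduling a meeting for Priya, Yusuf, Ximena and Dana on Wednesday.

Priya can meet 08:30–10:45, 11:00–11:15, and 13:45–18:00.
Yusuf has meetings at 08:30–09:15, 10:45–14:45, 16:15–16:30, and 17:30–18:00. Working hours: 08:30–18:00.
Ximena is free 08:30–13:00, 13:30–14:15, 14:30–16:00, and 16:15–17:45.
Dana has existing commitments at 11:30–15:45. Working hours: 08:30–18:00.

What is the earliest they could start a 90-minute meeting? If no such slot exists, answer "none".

Yusuf free within 08:30–18:00: 09:15–10:45, 14:45–16:15, 16:30–17:30.
Dana free within 08:30–18:00: 08:30–11:30, 15:45–18:00.
Priya ∩ Yusuf: 09:15–10:45, 14:45–16:15, 16:30–17:30.
Priya ∩ Yusuf ∩ Ximena: 09:15–10:45, 14:45–16:00, 16:30–17:30.
Priya ∩ Yusuf ∩ Ximena ∩ Dana: 09:15–10:45, 15:45–16:00, 16:30–17:30.
Windows ≥ 90 min: 09:15–10:45.
Earliest such window starts at 09:15.

09:15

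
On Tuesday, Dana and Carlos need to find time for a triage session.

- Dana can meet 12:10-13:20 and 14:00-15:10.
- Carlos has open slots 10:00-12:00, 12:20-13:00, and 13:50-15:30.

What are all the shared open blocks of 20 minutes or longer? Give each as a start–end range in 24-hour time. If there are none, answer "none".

Dana ∩ Carlos: 12:20–13:00, 14:00–15:10.
Windows ≥ 20 min: 12:20–13:00, 14:00–15:10.

12:20–13:00, 14:00–15:10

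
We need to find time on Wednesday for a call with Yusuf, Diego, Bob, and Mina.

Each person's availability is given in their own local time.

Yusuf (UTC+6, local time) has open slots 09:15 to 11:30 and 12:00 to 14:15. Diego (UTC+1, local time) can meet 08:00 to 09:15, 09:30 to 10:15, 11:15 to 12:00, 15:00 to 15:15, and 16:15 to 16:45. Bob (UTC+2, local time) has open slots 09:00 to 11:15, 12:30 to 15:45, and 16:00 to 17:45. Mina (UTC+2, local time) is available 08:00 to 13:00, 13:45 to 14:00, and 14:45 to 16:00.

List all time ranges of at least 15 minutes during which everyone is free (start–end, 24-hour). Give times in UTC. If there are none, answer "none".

07:00–08:15

Yusuf → UTC: 03:15–05:30, 06:00–08:15.
Diego → UTC: 07:00–08:15, 08:30–09:15, 10:15–11:00, 14:00–14:15, 15:15–15:45.
Bob → UTC: 07:00–09:15, 10:30–13:45, 14:00–15:45.
Mina → UTC: 06:00–11:00, 11:45–12:00, 12:45–14:00.
Yusuf ∩ Diego: 07:00–08:15.
Yusuf ∩ Diego ∩ Bob: 07:00–08:15.
Yusuf ∩ Diego ∩ Bob ∩ Mina: 07:00–08:15.
Windows ≥ 15 min: 07:00–08:15.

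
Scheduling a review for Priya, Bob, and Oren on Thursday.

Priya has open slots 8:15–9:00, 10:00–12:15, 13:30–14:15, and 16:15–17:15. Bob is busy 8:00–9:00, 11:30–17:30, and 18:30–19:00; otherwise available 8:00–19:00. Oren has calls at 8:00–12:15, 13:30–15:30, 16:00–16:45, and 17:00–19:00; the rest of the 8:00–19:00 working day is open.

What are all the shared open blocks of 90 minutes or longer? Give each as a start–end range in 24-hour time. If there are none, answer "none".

Bob free within 08:00–19:00: 09:00–11:30, 17:30–18:30.
Oren free within 08:00–19:00: 12:15–13:30, 15:30–16:00, 16:45–17:00.
Priya ∩ Bob: 10:00–11:30.
Priya ∩ Bob ∩ Oren: (none).
Windows ≥ 90 min: (none).

none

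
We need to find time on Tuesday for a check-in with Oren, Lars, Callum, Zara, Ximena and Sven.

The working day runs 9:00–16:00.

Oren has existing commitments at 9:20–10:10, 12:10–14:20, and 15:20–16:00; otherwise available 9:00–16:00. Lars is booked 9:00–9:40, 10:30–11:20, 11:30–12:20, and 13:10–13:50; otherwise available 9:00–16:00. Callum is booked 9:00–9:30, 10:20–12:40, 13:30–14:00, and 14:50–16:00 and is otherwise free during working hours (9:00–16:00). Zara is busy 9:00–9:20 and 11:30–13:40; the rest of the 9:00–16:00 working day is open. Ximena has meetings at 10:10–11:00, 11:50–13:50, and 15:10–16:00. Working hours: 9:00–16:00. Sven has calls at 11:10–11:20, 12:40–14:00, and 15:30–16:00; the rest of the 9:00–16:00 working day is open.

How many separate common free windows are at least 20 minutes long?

Oren free within 09:00–16:00: 09:00–09:20, 10:10–12:10, 14:20–15:20.
Lars free within 09:00–16:00: 09:40–10:30, 11:20–11:30, 12:20–13:10, 13:50–16:00.
Callum free within 09:00–16:00: 09:30–10:20, 12:40–13:30, 14:00–14:50.
Zara free within 09:00–16:00: 09:20–11:30, 13:40–16:00.
Ximena free within 09:00–16:00: 09:00–10:10, 11:00–11:50, 13:50–15:10.
Sven free within 09:00–16:00: 09:00–11:10, 11:20–12:40, 14:00–15:30.
Oren ∩ Lars: 10:10–10:30, 11:20–11:30, 14:20–15:20.
Oren ∩ Lars ∩ Callum: 10:10–10:20, 14:20–14:50.
Oren ∩ Lars ∩ Callum ∩ Zara: 10:10–10:20, 14:20–14:50.
Oren ∩ Lars ∩ Callum ∩ Zara ∩ Ximena: 14:20–14:50.
Oren ∩ Lars ∩ Callum ∩ Zara ∩ Ximena ∩ Sven: 14:20–14:50.
Windows ≥ 20 min: 14:20–14:50.
That's 1 window.

1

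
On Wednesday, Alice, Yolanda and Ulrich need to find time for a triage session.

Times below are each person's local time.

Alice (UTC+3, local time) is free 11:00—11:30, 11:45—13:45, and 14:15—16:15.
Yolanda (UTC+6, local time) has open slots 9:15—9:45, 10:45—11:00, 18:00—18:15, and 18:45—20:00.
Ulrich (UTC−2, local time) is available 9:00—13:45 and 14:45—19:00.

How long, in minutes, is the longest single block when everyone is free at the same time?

Alice → UTC: 08:00–08:30, 08:45–10:45, 11:15–13:15.
Yolanda → UTC: 03:15–03:45, 04:45–05:00, 12:00–12:15, 12:45–14:00.
Ulrich → UTC: 11:00–15:45, 16:45–21:00.
Alice ∩ Yolanda: 12:00–12:15, 12:45–13:15.
Alice ∩ Yolanda ∩ Ulrich: 12:00–12:15, 12:45–13:15.
Common window lengths: 15, 30 min; longest is 30.

30 minutes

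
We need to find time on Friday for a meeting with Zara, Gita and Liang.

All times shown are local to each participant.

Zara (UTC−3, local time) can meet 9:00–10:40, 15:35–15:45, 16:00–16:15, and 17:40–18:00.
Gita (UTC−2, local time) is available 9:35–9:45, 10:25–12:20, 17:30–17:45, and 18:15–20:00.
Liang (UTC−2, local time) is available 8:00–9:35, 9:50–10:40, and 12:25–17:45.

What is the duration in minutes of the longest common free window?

15 minutes

Zara → UTC: 12:00–13:40, 18:35–18:45, 19:00–19:15, 20:40–21:00.
Gita → UTC: 11:35–11:45, 12:25–14:20, 19:30–19:45, 20:15–22:00.
Liang → UTC: 10:00–11:35, 11:50–12:40, 14:25–19:45.
Zara ∩ Gita: 12:25–13:40, 20:40–21:00.
Zara ∩ Gita ∩ Liang: 12:25–12:40.
Single common window of 15 minutes.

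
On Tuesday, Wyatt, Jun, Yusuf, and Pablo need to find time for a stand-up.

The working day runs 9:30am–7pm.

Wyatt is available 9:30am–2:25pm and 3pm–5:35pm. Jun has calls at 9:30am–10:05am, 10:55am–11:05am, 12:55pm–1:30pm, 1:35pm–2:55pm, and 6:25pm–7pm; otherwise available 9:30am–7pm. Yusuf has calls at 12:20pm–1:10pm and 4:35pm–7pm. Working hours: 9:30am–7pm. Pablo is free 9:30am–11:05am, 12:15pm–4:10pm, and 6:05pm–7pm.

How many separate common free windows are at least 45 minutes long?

Jun free within 09:30–19:00: 10:05–10:55, 11:05–12:55, 13:30–13:35, 14:55–18:25.
Yusuf free within 09:30–19:00: 09:30–12:20, 13:10–16:35.
Wyatt ∩ Jun: 10:05–10:55, 11:05–12:55, 13:30–13:35, 15:00–17:35.
Wyatt ∩ Jun ∩ Yusuf: 10:05–10:55, 11:05–12:20, 13:30–13:35, 15:00–16:35.
Wyatt ∩ Jun ∩ Yusuf ∩ Pablo: 10:05–10:55, 12:15–12:20, 13:30–13:35, 15:00–16:10.
Windows ≥ 45 min: 10:05–10:55, 15:00–16:10.
That's 2 windows.

2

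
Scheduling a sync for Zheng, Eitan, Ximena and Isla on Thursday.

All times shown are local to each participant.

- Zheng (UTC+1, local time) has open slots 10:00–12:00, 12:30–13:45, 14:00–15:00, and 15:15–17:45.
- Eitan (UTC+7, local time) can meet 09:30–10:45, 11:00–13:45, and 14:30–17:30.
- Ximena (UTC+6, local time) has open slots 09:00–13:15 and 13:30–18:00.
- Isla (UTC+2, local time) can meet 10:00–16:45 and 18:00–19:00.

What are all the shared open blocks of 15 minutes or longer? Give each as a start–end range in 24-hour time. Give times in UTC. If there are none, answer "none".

09:00–10:30

Zheng → UTC: 09:00–11:00, 11:30–12:45, 13:00–14:00, 14:15–16:45.
Eitan → UTC: 02:30–03:45, 04:00–06:45, 07:30–10:30.
Ximena → UTC: 03:00–07:15, 07:30–12:00.
Isla → UTC: 08:00–14:45, 16:00–17:00.
Zheng ∩ Eitan: 09:00–10:30.
Zheng ∩ Eitan ∩ Ximena: 09:00–10:30.
Zheng ∩ Eitan ∩ Ximena ∩ Isla: 09:00–10:30.
Windows ≥ 15 min: 09:00–10:30.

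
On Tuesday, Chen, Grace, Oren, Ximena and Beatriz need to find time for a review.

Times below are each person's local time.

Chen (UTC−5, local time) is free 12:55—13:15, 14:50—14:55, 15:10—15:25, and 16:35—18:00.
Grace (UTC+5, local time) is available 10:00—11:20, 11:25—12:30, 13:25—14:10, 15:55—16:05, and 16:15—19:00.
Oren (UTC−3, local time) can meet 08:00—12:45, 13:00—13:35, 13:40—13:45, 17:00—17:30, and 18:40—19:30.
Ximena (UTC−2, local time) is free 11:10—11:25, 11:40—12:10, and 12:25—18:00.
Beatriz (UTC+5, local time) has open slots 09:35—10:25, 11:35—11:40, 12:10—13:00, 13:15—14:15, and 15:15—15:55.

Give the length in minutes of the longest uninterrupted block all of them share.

0 minutes

Chen → UTC: 17:55–18:15, 19:50–19:55, 20:10–20:25, 21:35–23:00.
Grace → UTC: 05:00–06:20, 06:25–07:30, 08:25–09:10, 10:55–11:05, 11:15–14:00.
Oren → UTC: 11:00–15:45, 16:00–16:35, 16:40–16:45, 20:00–20:30, 21:40–22:30.
Ximena → UTC: 13:10–13:25, 13:40–14:10, 14:25–20:00.
Beatriz → UTC: 04:35–05:25, 06:35–06:40, 07:10–08:00, 08:15–09:15, 10:15–10:55.
Chen ∩ Grace: (none).
Chen ∩ Grace ∩ Oren: (none).
Chen ∩ Grace ∩ Oren ∩ Ximena: (none).
Chen ∩ Grace ∩ Oren ∩ Ximena ∩ Beatriz: (none).
No common window.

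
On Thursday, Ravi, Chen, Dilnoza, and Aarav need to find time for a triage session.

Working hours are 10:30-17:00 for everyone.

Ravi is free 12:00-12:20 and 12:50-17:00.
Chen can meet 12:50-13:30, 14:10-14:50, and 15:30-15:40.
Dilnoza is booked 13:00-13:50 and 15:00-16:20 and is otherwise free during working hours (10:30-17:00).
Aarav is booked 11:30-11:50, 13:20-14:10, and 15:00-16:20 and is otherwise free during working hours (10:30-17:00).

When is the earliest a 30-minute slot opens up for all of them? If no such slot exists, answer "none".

14:10

Dilnoza free within 10:30–17:00: 10:30–13:00, 13:50–15:00, 16:20–17:00.
Aarav free within 10:30–17:00: 10:30–11:30, 11:50–13:20, 14:10–15:00, 16:20–17:00.
Ravi ∩ Chen: 12:50–13:30, 14:10–14:50, 15:30–15:40.
Ravi ∩ Chen ∩ Dilnoza: 12:50–13:00, 14:10–14:50.
Ravi ∩ Chen ∩ Dilnoza ∩ Aarav: 12:50–13:00, 14:10–14:50.
Windows ≥ 30 min: 14:10–14:50.
Earliest such window starts at 14:10.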